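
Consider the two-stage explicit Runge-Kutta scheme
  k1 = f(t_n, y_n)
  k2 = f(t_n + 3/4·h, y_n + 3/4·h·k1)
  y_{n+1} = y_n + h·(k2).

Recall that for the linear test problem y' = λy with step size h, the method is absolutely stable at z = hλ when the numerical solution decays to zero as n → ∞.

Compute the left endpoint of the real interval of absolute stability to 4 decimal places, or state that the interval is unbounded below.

Test eqn y'=λy, z=hλ:
  k1=λy_n ⇒ h·k1=z·y_n;  k2=λ(1+3/4z)y_n ⇒ h·k2=z(1+3/4z)y_n
  y_{n+1}/y_n = 1 + z(1+3/4z) = 1 + z + 3/4z²
  ⇒ R(z) = 1 + z + 3/4z².

Boundary: |R(x)|=1, x<0.
x=-1.09: |R|=0.8011
R=1: x+3/4x²=0 ⇒ x=−4/3=-1.3333; min R=1−1/(4·3/4)=0.6667>−1
Confirm numerically:
  x=-1.280: |R|=0.94880 <1
  x=-0.899: |R|=0.70715 <1
  x=-0.791: |R|=0.67826 <1
  x=-1.835: |R|=1.69042 >1
  x=-1.519: |R|=1.21152 >1
  x=-1.377: |R|=1.04510 >1
Interval (-1.3333, 0).

left endpoint -1.3333.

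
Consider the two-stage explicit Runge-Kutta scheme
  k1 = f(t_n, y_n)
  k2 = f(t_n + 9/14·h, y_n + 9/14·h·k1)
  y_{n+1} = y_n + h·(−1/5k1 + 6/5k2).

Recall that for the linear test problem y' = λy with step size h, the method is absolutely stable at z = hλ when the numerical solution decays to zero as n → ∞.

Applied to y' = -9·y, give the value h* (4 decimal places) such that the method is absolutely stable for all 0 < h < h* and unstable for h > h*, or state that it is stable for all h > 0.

With y'=λy (z=hλ):
  k1=λy_n ⇒ h·k1=z·y_n;  k2=λ(1+9/14z)y_n ⇒ h·k2=z(1+9/14z)y_n
  y_{n+1}/y_n = 1 − 1/5z + 6/5z(1+9/14z) = 1 + z + 27/35z²
  ⇒ R(z) = 1 + z + 27/35z².

Solve |R(x)|<1 on ℝ⁻.
x=-1.58: |R|=1.3458
R=1: x+27/35x²=0 ⇒ x=−35/27=-1.2963; min R=1−1/(4·27/35)=0.6759>−1
Confirm numerically:
  x=-1.040: |R|=0.79438 <1
  x=-0.852: |R|=0.70798 <1
  x=-0.710: |R|=0.67888 <1
  x=-0.700: |R|=0.67800 <1
  x=-1.735: |R|=1.58717 >1
  x=-1.726: |R|=1.57214 >1
Interval (-1.2963, 0).

(-1.2963,0); λ=-9 ⇒ h* = (35/27)/9 = 0.1440.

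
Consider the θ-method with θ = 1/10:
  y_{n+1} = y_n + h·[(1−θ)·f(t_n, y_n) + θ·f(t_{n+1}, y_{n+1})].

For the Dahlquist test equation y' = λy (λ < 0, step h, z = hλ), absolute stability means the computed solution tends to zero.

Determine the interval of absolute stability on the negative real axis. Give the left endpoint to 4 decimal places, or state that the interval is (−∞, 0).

Test eqn y'=λy, z=hλ:
  y_{n+1} = y_n + z·[9/10·y_n + 1/10·y_{n+1}] ⇒ (1 − 1/10z)y_{n+1} = (1 + 9/10z)y_n
  Hence R(z) = (1 + 9/10z)/(1 − 1/10z).

Need |R(x)|<1, x<0.
x=-0.59: |R|=0.4429
R=−1: 1+9/10x = −1+1/10x ⇒ -4/5x=2 ⇒ x=2/(-4/5)=-2.5000
Confirm numerically:
  x=-2.334: |R|=0.89233 <1
  x=-1.998: |R|=0.66528 <1
  x=-1.873: |R|=0.57753 <1
  x=-1.599: |R|=0.37857 <1
  x=-2.767: |R|=1.16731 >1
  x=-2.664: |R|=1.10360 >1
So |R|<1 on (-2.5000, 0).

z∈(-2.5000,0).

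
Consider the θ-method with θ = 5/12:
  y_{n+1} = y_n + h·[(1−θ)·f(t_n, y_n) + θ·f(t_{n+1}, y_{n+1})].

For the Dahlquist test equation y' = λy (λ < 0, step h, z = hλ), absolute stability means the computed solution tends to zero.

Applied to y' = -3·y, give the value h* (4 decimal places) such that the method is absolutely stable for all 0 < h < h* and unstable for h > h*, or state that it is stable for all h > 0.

(-12.0000,0); λ=-3 ⇒ h* = (12)/3 = 4.0000.

Set f=λy, z=hλ:
  y_{n+1} = y_n + z·[7/12·y_n + 5/12·y_{n+1}] ⇒ (1 − 5/12z)y_{n+1} = (1 + 7/12z)y_n
  so R(z) = (1 + 7/12z)/(1 − 5/12z).

Need |R(x)|<1, x<0.
x=-1.16: |R|=0.2180
R=−1: 1+7/12x = −1+5/12x ⇒ -1/6x=2 ⇒ x=2/(-1/6)=-12.0000
Confirm numerically:
  x=-11.225: |R|=0.97725 <1
  x=-10.621: |R|=0.95764 <1
  x=-10.476: |R|=0.95266 <1
  x=-12.518: |R|=1.01389 >1
  x=-12.482: |R|=1.01296 >1
  x=-12.429: |R|=1.01157 >1
Interval (-12.0000, 0).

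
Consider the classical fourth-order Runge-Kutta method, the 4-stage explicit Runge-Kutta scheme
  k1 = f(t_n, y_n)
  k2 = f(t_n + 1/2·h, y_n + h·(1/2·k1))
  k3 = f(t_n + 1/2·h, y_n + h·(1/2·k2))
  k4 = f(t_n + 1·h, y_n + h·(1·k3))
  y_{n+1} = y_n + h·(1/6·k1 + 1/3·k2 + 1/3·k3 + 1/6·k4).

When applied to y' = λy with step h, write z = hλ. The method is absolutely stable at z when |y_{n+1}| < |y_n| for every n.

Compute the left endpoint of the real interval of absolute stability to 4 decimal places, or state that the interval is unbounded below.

z* = -2.7853.

On y'=λy, z=hλ:
  order 4, 4-stage ⇒ R(z)=1+z+z^2/2+z^3/6+z^4/24
  (e.g. R(-1.24)=0.30954, |R|=0.30954)

Solve |R(x)|<1 on ℝ⁻.
x=-1.24: |R|=0.3095
|R(-2.74)|=0.9338 |R(-2.62)|=0.7781 |R(-1.44)|=0.2783
Bisect:
  x_lo=-3.5602 |R|=2.9505  x_hi=-0.3895 |R|=0.6774
  mid=-1.97488 |R|=0.32527 →hi
  mid=-2.76755 |R|=0.97357 →hi
  mid=-3.16388 |R|=1.73784 →lo
  mid=-2.96572 |R|=1.30789 →lo
  mid=-2.86663 |R|=1.12972 →lo
  mid=-2.81709 |R|=1.04901 →lo
  mid=-2.79232 |R|=1.01064 →lo
  mid=-2.77993 |R|=0.99195 →hi
  mid=-2.78613 |R|=1.00126 →lo
  ...
  [-2.78535,-2.78516] ⇒ x*=-2.7853
Interval (-2.7853, 0).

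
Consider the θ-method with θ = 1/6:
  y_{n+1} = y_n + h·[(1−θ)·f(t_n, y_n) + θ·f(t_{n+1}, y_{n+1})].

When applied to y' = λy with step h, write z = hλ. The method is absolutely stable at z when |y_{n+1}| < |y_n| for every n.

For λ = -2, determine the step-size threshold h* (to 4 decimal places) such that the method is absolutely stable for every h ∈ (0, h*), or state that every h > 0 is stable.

Test eqn y'=λy, z=hλ:
  y_{n+1} = y_n + z·[5/6·y_n + 1/6·y_{n+1}] ⇒ (1 − 1/6z)y_{n+1} = (1 + 5/6z)y_n
  Hence R(z) = (1 + 5/6z)/(1 − 1/6z).

Need |R(x)|<1, x<0.
x=-0.62: |R|=0.4381
R=−1: 1+5/6x = −1+1/6x ⇒ -2/3x=2 ⇒ x=2/(-2/3)=-3.0000
Confirm numerically:
  x=-2.640: |R|=0.83333 <1
  x=-1.950: |R|=0.47170 <1
  x=-1.674: |R|=0.30884 <1
  x=-3.275: |R|=1.11860 >1
  x=-3.274: |R|=1.11818 >1
Interval (-3.0000, 0).

(-3.0000,0); λ=-2 ⇒ h* = (3)/2 = 1.5000.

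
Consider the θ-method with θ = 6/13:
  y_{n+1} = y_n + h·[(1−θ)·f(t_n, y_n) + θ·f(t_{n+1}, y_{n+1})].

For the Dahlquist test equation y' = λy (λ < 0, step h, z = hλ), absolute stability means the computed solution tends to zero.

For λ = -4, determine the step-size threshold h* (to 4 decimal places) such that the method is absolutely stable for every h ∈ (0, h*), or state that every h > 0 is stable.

(-26.0000,0); λ=-4 ⇒ h* = (26)/4 = 6.5000.

On y'=λy, z=hλ:
  y_{n+1} = y_n + z·[7/13·y_n + 6/13·y_{n+1}] ⇒ (1 − 6/13z)y_{n+1} = (1 + 7/13z)y_n
  so R(z) = (1 + 7/13z)/(1 − 6/13z).

Solve |R(x)|<1 on ℝ⁻.
x=-1.32: |R|=0.1797
R=−1: 1+7/13x = −1+6/13x ⇒ -1/13x=2 ⇒ x=2/(-1/13)=-26.0000
Confirm numerically:
  x=-22.740: |R|=0.97819 <1
  x=-16.845: |R|=0.91974 <1
  x=-14.732: |R|=0.88887 <1
  x=-26.495: |R|=1.00288 >1
  x=-26.129: |R|=1.00076 >1
So |R|<1 on (-26.0000, 0).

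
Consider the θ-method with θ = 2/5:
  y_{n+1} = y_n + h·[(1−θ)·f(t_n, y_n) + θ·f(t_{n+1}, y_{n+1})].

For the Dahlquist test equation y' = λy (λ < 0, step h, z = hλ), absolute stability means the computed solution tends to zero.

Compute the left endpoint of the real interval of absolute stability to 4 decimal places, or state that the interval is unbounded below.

On y'=λy, z=hλ:
  y_{n+1} = y_n + z·[3/5·y_n + 2/5·y_{n+1}] ⇒ (1 − 2/5z)y_{n+1} = (1 + 3/5z)y_n
  so R(z) = (1 + 3/5z)/(1 − 2/5z).

Need |R(x)|<1, x<0.
x=-0.95: |R|=0.3116
R=−1: 1+3/5x = −1+2/5x ⇒ -1/5x=2 ⇒ x=2/(-1/5)=-10.0000
Confirm numerically:
  x=-9.429: |R|=0.97607 <1
  x=-5.713: |R|=0.73901 <1
  x=-5.258: |R|=0.69438 <1
  x=-4.305: |R|=0.58156 <1
  x=-10.094: |R|=1.00373 >1
  x=-10.089: |R|=1.00353 >1
So |R|<1 on (-10.0000, 0).

z* = -10.0000.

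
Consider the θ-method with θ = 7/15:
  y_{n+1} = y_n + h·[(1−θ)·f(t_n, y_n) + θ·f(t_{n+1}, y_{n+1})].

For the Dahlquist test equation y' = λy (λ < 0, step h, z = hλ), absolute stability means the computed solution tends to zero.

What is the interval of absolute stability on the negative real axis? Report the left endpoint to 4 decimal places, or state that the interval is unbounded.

Set f=λy, z=hλ:
  y_{n+1} = y_n + z·[8/15·y_n + 7/15·y_{n+1}] ⇒ (1 − 7/15z)y_{n+1} = (1 + 8/15z)y_n
  ⇒ R(z) = (1 + 8/15z)/(1 − 7/15z).

Solve |R(x)|<1 on ℝ⁻.
x=-1.66: |R|=0.0646
R=−1: 1+8/15x = −1+7/15x ⇒ -1/15x=2 ⇒ x=2/(-1/15)=-30.0000
Confirm numerically:
  x=-28.139: |R|=0.99122 <1
  x=-27.766: |R|=0.98933 <1
  x=-20.996: |R|=0.94441 <1
  x=-12.124: |R|=0.82100 <1
  x=-30.552: |R|=1.00241 >1
  x=-30.442: |R|=1.00194 >1
Interval (-30.0000, 0).

z∈(-30.0000,0).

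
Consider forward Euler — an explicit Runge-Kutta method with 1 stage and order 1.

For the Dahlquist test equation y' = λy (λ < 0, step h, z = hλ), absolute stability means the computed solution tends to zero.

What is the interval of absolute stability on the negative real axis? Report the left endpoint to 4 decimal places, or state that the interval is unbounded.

On y'=λy, z=hλ:
  order 1, 1-stage ⇒ R(z)=1+z
  (e.g. R(-0.7)=0.30000, |R|=0.30000)

Find x<0 with |R(x)|<1.
x=-0.7: |R|=0.3000
|R(-1.24)|=0.2400 |R(-1.05)|=0.0500 |R(-0.86)|=0.1400
Bisect:
  x_lo=-2.6281 |R|=1.6281  x_hi=-0.1394 |R|=0.8606
  mid=-1.38377 |R|=0.38377 →hi
  mid=-2.00595 |R|=1.00595 →lo
  mid=-1.69486 |R|=0.69486 →hi
  mid=-1.85040 |R|=0.85040 →hi
  mid=-1.92818 |R|=0.92818 →hi
  mid=-1.96706 |R|=0.96706 →hi
  mid=-1.98650 |R|=0.98650 →hi
  ...
  [-2.00002,-1.99987] ⇒ x*=-2.0000
Stable set (-2.0000, 0).

(-2.0000, 0).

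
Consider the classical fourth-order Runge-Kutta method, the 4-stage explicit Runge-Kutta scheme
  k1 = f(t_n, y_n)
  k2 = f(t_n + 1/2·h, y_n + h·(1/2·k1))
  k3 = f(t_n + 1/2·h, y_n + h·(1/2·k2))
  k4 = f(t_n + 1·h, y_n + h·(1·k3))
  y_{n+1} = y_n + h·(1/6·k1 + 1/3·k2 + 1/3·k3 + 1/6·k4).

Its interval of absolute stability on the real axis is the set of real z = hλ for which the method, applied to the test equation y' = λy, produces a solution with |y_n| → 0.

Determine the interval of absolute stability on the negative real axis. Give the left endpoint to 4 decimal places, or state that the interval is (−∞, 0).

(-2.7853, 0).

On y'=λy, z=hλ:
  order 4, 4-stage ⇒ R(z)=1+z+z^2/2+z^3/6+z^4/24
  (e.g. R(-1.79)=0.28392, |R|=0.28392)

Boundary: |R(x)|=1, x<0.
x=-1.79: |R|=0.2839
|R(-3.15)|=1.7043 |R(-1.04)|=0.3621 |R(-0.99)|=0.3784
Bisect:
  x_lo=-3.2598 |R|=1.9850  x_hi=-0.0597 |R|=0.9421
  mid=-1.65975 |R|=0.27180 →hi
  mid=-2.45978 |R|=0.61035 →hi
  mid=-2.85980 |R|=1.11826 →lo
  mid=-2.65979 |R|=0.82669 →hi
  mid=-2.75979 |R|=0.96223 →hi
  mid=-2.80979 |R|=1.03757 →lo
  mid=-2.78479 |R|=0.99925 →hi
  mid=-2.79729 |R|=1.01824 →lo
  mid=-2.79104 |R|=1.00870 →lo
  mid=-2.78792 |R|=1.00396 →lo
  ...
  [-2.78538,-2.78518] ⇒ x*=-2.7853
Interval (-2.7853, 0).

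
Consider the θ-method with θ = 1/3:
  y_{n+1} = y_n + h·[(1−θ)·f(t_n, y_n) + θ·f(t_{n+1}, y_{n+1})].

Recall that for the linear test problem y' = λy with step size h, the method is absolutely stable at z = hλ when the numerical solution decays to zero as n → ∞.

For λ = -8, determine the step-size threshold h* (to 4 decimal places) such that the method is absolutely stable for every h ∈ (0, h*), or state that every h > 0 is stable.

Set f=λy, z=hλ:
  y_{n+1} = y_n + z·[2/3·y_n + 1/3·y_{n+1}] ⇒ (1 − 1/3z)y_{n+1} = (1 + 2/3z)y_n
  R(z) = (1 + 2/3z)/(1 − 1/3z).

Boundary: |R(x)|=1, x<0.
x=-0.83: |R|=0.3499
R=−1: 1+2/3x = −1+1/3x ⇒ -1/3x=2 ⇒ x=2/(-1/3)=-6.0000
Confirm numerically:
  x=-5.587: |R|=0.95190 <1
  x=-3.482: |R|=0.61154 <1
  x=-2.811: |R|=0.45121 <1
  x=-6.496: |R|=1.05223 >1
  x=-6.282: |R|=1.03038 >1
So |R|<1 on (-6.0000, 0).

(-6.0000,0); λ=-8 ⇒ h* = (6)/8 = 0.7500.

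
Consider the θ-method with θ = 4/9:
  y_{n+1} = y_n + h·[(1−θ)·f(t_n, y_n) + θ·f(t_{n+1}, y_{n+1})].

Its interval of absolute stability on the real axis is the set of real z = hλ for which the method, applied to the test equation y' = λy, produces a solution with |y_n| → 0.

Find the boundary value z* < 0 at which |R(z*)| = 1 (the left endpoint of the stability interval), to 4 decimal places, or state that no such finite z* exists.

Test eqn y'=λy, z=hλ:
  y_{n+1} = y_n + z·[5/9·y_n + 4/9·y_{n+1}] ⇒ (1 − 4/9z)y_{n+1} = (1 + 5/9z)y_n
  so R(z) = (1 + 5/9z)/(1 − 4/9z).

Boundary: |R(x)|=1, x<0.
x=-0.92: |R|=0.3470
R=−1: 1+5/9x = −1+4/9x ⇒ -1/9x=2 ⇒ x=2/(-1/9)=-18.0000
Confirm numerically:
  x=-17.804: |R|=0.99756 <1
  x=-16.785: |R|=0.98404 <1
  x=-9.795: |R|=0.82970 <1
  x=-18.512: |R|=1.00617 >1
  x=-18.309: |R|=1.00376 >1
  x=-18.075: |R|=1.00092 >1
Stable set (-18.0000, 0).

z* = -18.0000.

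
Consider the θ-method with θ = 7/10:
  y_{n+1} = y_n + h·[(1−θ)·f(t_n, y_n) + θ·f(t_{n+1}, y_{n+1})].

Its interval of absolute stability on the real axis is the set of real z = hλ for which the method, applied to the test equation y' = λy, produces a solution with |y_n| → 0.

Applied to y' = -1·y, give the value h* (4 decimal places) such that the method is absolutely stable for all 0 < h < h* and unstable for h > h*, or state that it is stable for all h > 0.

Test eqn y'=λy, z=hλ:
  y_{n+1} = y_n + z·[3/10·y_n + 7/10·y_{n+1}] ⇒ (1 − 7/10z)y_{n+1} = (1 + 3/10z)y_n
  Hence R(z) = (1 + 3/10z)/(1 − 7/10z).

Boundary: |R(x)|=1, x<0.
x=-0.86: |R|=0.4632
x=-2: |R|=0.1667
x=-10: |R|=0.2500
x=-100: |R|=0.4085
θ=7/10≥1/2 ⇒ |1+3/10x|<|1−7/10x| ∀x<0 ⇒ interval (−∞,0).

interval (−∞, 0). Any h>0 works for λ=-1.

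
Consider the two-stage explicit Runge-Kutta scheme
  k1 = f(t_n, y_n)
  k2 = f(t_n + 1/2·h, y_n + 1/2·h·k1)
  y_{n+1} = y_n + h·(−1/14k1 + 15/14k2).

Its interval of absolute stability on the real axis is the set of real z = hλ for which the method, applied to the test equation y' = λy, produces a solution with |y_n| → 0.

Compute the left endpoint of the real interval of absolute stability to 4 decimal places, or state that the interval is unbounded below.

Test eqn y'=λy, z=hλ:
  k1=λy_n ⇒ h·k1=z·y_n;  k2=λ(1+1/2z)y_n ⇒ h·k2=z(1+1/2z)y_n
  y_{n+1}/y_n = 1 − 1/14z + 15/14z(1+1/2z) = 1 + z + 15/28z²
  Hence R(z) = 1 + z + 15/28z².

Solve |R(x)|<1 on ℝ⁻.
x=-1.3: |R|=0.6054
R=1: x+15/28x²=0 ⇒ x=−28/15=-1.8667; min R=1−1/(4·15/28)=0.5333>−1
Confirm numerically:
  x=-1.387: |R|=0.64359 <1
  x=-0.930: |R|=0.53334 <1
  x=-0.860: |R|=0.53621 <1
  x=-2.042: |R|=1.19180 >1
  x=-1.931: |R|=1.06655 >1
  x=-1.888: |R|=1.02158 >1
Interval (-1.8667, 0).

z* = -1.8667.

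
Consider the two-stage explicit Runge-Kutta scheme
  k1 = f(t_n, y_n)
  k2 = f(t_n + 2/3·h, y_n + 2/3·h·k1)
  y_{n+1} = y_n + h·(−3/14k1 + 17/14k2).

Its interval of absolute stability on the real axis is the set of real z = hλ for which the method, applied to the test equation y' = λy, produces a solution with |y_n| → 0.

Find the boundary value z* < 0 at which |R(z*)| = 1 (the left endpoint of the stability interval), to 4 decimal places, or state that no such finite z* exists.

left endpoint -1.2353.

Test eqn y'=λy, z=hλ:
  k1=λy_n ⇒ h·k1=z·y_n;  k2=λ(1+2/3z)y_n ⇒ h·k2=z(1+2/3z)y_n
  y_{n+1}/y_n = 1 − 3/14z + 17/14z(1+2/3z) = 1 + z + 17/21z²
  ⇒ R(z) = 1 + z + 17/21z².

Need |R(x)|<1, x<0.
x=-0.4: |R|=0.7295
R=1: x+17/21x²=0 ⇒ x=−21/17=-1.2353; min R=1−1/(4·17/21)=0.6912>−1
Confirm numerically:
  x=-1.172: |R|=0.93995 <1
  x=-0.793: |R|=0.71607 <1
  x=-0.665: |R|=0.69299 <1
  x=-1.610: |R|=1.48837 >1
  x=-1.383: |R|=1.16537 >1
Stable set (-1.2353, 0).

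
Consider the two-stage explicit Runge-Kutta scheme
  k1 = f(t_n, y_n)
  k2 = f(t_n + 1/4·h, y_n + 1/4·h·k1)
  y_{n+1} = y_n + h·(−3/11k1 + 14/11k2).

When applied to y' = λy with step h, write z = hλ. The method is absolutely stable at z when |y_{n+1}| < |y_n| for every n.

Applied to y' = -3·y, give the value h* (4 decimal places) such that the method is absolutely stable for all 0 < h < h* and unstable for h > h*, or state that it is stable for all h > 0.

On y'=λy, z=hλ:
  k1=λy_n ⇒ h·k1=z·y_n;  k2=λ(1+1/4z)y_n ⇒ h·k2=z(1+1/4z)y_n
  y_{n+1}/y_n = 1 − 3/11z + 14/11z(1+1/4z) = 1 + z + 7/22z²
  Hence R(z) = 1 + z + 7/22z².

Boundary: |R(x)|=1, x<0.
x=-1.45: |R|=0.2190
R=1: x+7/22x²=0 ⇒ x=−22/7=-3.1429; min R=1−1/(4·7/22)=0.2143>−1
Confirm numerically:
  x=-2.819: |R|=0.70951 <1
  x=-2.734: |R|=0.64433 <1
  x=-1.470: |R|=0.21756 <1
  x=-1.398: |R|=0.22386 <1
  x=-3.699: |R|=1.65455 >1
  x=-3.426: |R|=1.30865 >1
  x=-3.242: |R|=1.10227 >1
Interval (-3.1429, 0).

(-3.1429,0); λ=-3 ⇒ h* = (22/7)/3 = 1.0476.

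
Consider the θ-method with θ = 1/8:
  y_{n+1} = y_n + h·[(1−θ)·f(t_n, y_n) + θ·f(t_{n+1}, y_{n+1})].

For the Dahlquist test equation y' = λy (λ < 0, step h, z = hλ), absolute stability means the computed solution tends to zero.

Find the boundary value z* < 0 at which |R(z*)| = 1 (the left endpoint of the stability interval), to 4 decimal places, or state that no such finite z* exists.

z* = -2.6667.

Test eqn y'=λy, z=hλ:
  y_{n+1} = y_n + z·[7/8·y_n + 1/8·y_{n+1}] ⇒ (1 − 1/8z)y_{n+1} = (1 + 7/8z)y_n
  Hence R(z) = (1 + 7/8z)/(1 − 1/8z).

Find x<0 with |R(x)|<1.
x=-1.79: |R|=0.4627
R=−1: 1+7/8x = −1+1/8x ⇒ -3/4x=2 ⇒ x=2/(-3/4)=-2.6667
Confirm numerically:
  x=-2.466: |R|=0.88496 <1
  x=-2.417: |R|=0.85620 <1
  x=-1.628: |R|=0.35272 <1
  x=-2.893: |R|=1.12467 >1
  x=-2.691: |R|=1.01366 >1
Stable set (-2.6667, 0).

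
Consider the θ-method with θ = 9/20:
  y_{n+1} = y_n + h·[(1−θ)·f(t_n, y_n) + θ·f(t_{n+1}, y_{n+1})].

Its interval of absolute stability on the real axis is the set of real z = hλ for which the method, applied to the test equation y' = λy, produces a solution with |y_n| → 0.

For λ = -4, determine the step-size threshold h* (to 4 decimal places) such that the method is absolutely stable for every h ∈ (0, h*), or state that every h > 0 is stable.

Set f=λy, z=hλ:
  y_{n+1} = y_n + z·[11/20·y_n + 9/20·y_{n+1}] ⇒ (1 − 9/20z)y_{n+1} = (1 + 11/20z)y_n
  Hence R(z) = (1 + 11/20z)/(1 − 9/20z).

Boundary: |R(x)|=1, x<0.
x=-1.38: |R|=0.1487
R=−1: 1+11/20x = −1+9/20x ⇒ -1/10x=2 ⇒ x=2/(-1/10)=-20.0000
Confirm numerically:
  x=-19.750: |R|=0.99747 <1
  x=-15.151: |R|=0.93798 <1
  x=-13.268: |R|=0.90342 <1
  x=-9.759: |R|=0.81005 <1
  x=-20.473: |R|=1.00463 >1
  x=-20.212: |R|=1.00210 >1
  x=-20.062: |R|=1.00062 >1
Stable set (-20.0000, 0).

(-20.0000,0); λ=-4 ⇒ h* = (20)/4 = 5.0000.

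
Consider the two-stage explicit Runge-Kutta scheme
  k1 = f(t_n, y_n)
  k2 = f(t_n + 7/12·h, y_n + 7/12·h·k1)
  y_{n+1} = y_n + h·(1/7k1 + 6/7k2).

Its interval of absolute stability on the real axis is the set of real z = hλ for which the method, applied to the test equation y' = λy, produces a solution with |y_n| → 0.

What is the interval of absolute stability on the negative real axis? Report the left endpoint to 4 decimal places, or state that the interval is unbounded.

z∈(-2.0000,0).

On y'=λy, z=hλ:
  k1=λy_n ⇒ h·k1=z·y_n;  k2=λ(1+7/12z)y_n ⇒ h·k2=z(1+7/12z)y_n
  y_{n+1}/y_n = 1 + 1/7z + 6/7z(1+7/12z) = 1 + z + 1/2z²
  so R(z) = 1 + z + 1/2z².

Need |R(x)|<1, x<0.
x=-0.74: |R|=0.5338
R=1: x+1/2x²=0 ⇒ x=−2=-2.0000; min R=1−1/(4·1/2)=0.5000>−1
Confirm numerically:
  x=-1.820: |R|=0.83620 <1
  x=-1.445: |R|=0.59901 <1
  x=-1.228: |R|=0.52599 <1
  x=-1.203: |R|=0.52060 <1
  x=-2.581: |R|=1.74978 >1
  x=-2.060: |R|=1.06180 >1
Interval (-2.0000, 0).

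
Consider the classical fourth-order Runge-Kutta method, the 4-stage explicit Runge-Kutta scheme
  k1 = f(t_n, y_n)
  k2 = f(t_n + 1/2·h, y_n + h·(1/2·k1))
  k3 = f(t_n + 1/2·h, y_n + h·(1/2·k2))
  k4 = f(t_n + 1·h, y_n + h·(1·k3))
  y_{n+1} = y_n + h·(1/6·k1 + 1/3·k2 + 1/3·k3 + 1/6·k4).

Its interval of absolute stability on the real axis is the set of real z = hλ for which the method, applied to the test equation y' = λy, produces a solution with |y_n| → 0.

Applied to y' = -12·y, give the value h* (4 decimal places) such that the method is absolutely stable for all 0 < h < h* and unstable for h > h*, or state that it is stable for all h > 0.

Set f=λy, z=hλ:
  order 4, 4-stage ⇒ R(z)=1+z+z^2/2+z^3/6+z^4/24
  (e.g. R(-1.58)=0.27048, |R|=0.27048)

Find x<0 with |R(x)|<1.
x=-1.58: |R|=0.2705
|R(-2.93)|=1.2410 |R(-2.34)|=0.5116 |R(-2.24)|=0.4446
Bisect:
  x_lo=-3.3298 |R|=2.1830  x_hi=-0.1073 |R|=0.8983
  mid=-1.71855 |R|=0.27567 →hi
  mid=-2.52417 |R|=0.67258 →hi
  mid=-2.92698 |R|=1.23549 →lo
  mid=-2.72557 |R|=0.91363 →hi
  mid=-2.82627 |R|=1.06356 →lo
  mid=-2.77592 |R|=0.98596 →hi
  mid=-2.80110 |R|=1.02409 →lo
  mid=-2.78851 |R|=1.00486 →lo
  mid=-2.78222 |R|=0.99537 →hi
  mid=-2.78536 |R|=1.00011 →lo
  ...
  [-2.78536,-2.78517] ⇒ x*=-2.7853
Stable set (-2.7853, 0).

(-2.7853,0); λ=-12 ⇒ h* = 0.2321.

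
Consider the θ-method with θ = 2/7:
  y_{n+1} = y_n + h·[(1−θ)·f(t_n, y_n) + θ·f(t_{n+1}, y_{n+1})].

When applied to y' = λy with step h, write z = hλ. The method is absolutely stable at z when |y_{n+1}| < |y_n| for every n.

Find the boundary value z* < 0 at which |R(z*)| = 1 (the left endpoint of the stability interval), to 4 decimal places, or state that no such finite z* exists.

left endpoint -4.6667.

On y'=λy, z=hλ:
  y_{n+1} = y_n + z·[5/7·y_n + 2/7·y_{n+1}] ⇒ (1 − 2/7z)y_{n+1} = (1 + 5/7z)y_n
  R(z) = (1 + 5/7z)/(1 − 2/7z).

Boundary: |R(x)|=1, x<0.
x=-0.99: |R|=0.2283
R=−1: 1+5/7x = −1+2/7x ⇒ -3/7x=2 ⇒ x=2/(-3/7)=-4.6667
Confirm numerically:
  x=-4.425: |R|=0.95426 <1
  x=-4.213: |R|=0.91177 <1
  x=-2.923: |R|=0.59279 <1
  x=-2.072: |R|=0.30151 <1
  x=-4.854: |R|=1.03364 >1
  x=-4.765: |R|=1.01785 >1
  x=-4.699: |R|=1.00592 >1
Interval (-4.6667, 0).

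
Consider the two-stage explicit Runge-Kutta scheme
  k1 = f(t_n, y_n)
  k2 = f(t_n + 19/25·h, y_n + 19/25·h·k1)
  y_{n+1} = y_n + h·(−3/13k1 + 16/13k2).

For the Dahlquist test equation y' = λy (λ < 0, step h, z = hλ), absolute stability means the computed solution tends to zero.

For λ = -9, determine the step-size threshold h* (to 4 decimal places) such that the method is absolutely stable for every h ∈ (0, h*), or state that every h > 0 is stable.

Set f=λy, z=hλ:
  k1=λy_n ⇒ h·k1=z·y_n;  k2=λ(1+19/25z)y_n ⇒ h·k2=z(1+19/25z)y_n
  y_{n+1}/y_n = 1 − 3/13z + 16/13z(1+19/25z) = 1 + z + 304/325z²
  so R(z) = 1 + z + 304/325z².

Solve |R(x)|<1 on ℝ⁻.
x=-0.36: |R|=0.7612
R=1: x+304/325x²=0 ⇒ x=−325/304=-1.0691; min R=1−1/(4·304/325)=0.7327>−1
Confirm numerically:
  x=-0.907: |R|=0.86249 <1
  x=-0.889: |R|=0.85025 <1
  x=-0.877: |R|=0.84243 <1
  x=-1.521: |R|=1.64296 >1
  x=-1.341: |R|=1.34108 >1
Stable set (-1.0691, 0).

(-1.0691,0); λ=-9 ⇒ h* = (325/304)/9 = 0.1188.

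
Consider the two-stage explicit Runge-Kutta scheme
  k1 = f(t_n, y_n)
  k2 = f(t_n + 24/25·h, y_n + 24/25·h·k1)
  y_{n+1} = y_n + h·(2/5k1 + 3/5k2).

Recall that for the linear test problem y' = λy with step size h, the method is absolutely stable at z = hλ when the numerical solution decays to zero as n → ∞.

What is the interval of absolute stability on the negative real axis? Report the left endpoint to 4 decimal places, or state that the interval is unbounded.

z∈(-1.7361,0).

With y'=λy (z=hλ):
  k1=λy_n ⇒ h·k1=z·y_n;  k2=λ(1+24/25z)y_n ⇒ h·k2=z(1+24/25z)y_n
  y_{n+1}/y_n = 1 + 2/5z + 3/5z(1+24/25z) = 1 + z + 72/125z²
  so R(z) = 1 + z + 72/125z².

Find x<0 with |R(x)|<1.
x=-1.5: |R|=0.7960
R=1: x+72/125x²=0 ⇒ x=−125/72=-1.7361; min R=1−1/(4·72/125)=0.5660>−1
Confirm numerically:
  x=-1.645: |R|=0.91367 <1
  x=-1.398: |R|=0.72774 <1
  x=-1.257: |R|=0.65311 <1
  x=-0.870: |R|=0.56597 <1
  x=-2.324: |R|=1.78696 >1
  x=-1.856: |R|=1.12817 >1
  x=-1.823: |R|=1.09124 >1
Stable set (-1.7361, 0).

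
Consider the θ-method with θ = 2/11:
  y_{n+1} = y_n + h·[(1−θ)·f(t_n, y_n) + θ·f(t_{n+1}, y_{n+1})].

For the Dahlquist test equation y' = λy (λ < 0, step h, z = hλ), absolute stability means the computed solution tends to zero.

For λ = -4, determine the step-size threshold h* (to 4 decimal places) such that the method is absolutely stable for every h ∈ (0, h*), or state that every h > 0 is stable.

(-3.1429,0); λ=-4 ⇒ h* = (22/7)/4 = 0.7857.

With y'=λy (z=hλ):
  y_{n+1} = y_n + z·[9/11·y_n + 2/11·y_{n+1}] ⇒ (1 − 2/11z)y_{n+1} = (1 + 9/11z)y_n
  R(z) = (1 + 9/11z)/(1 − 2/11z).

Solve |R(x)|<1 on ℝ⁻.
x=-0.52: |R|=0.5249
R=−1: 1+9/11x = −1+2/11x ⇒ -7/11x=2 ⇒ x=2/(-7/11)=-3.1429
Confirm numerically:
  x=-2.655: |R|=0.79062 <1
  x=-2.349: |R|=0.64601 <1
  x=-1.702: |R|=0.29978 <1
  x=-3.701: |R|=1.21231 >1
  x=-3.355: |R|=1.08385 >1
Stable set (-3.1429, 0).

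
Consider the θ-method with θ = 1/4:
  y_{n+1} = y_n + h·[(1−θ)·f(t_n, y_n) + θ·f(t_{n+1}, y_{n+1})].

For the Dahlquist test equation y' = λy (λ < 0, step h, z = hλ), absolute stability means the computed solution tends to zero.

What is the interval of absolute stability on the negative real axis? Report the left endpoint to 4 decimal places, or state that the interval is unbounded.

Test eqn y'=λy, z=hλ:
  y_{n+1} = y_n + z·[3/4·y_n + 1/4·y_{n+1}] ⇒ (1 − 1/4z)y_{n+1} = (1 + 3/4z)y_n
  Hence R(z) = (1 + 3/4z)/(1 − 1/4z).

Solve |R(x)|<1 on ℝ⁻.
x=-0.6: |R|=0.4783
R=−1: 1+3/4x = −1+1/4x ⇒ -1/2x=2 ⇒ x=2/(-1/2)=-4.0000
Confirm numerically:
  x=-2.935: |R|=0.69286 <1
  x=-2.703: |R|=0.61301 <1
  x=-2.677: |R|=0.60371 <1
  x=-1.602: |R|=0.14388 <1
  x=-4.220: |R|=1.05353 >1
  x=-4.160: |R|=1.03922 >1
  x=-4.081: |R|=1.02005 >1
Interval (-4.0000, 0).

(-4.0000, 0).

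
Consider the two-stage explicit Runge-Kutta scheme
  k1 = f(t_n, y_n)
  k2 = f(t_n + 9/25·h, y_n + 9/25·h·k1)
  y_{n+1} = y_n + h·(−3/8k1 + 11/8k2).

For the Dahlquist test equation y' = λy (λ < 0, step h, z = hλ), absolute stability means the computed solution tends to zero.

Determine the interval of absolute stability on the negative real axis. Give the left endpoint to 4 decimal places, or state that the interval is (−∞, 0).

z∈(-2.0202,0).

Test eqn y'=λy, z=hλ:
  k1=λy_n ⇒ h·k1=z·y_n;  k2=λ(1+9/25z)y_n ⇒ h·k2=z(1+9/25z)y_n
  y_{n+1}/y_n = 1 − 3/8z + 11/8z(1+9/25z) = 1 + z + 99/200z²
  ⇒ R(z) = 1 + z + 99/200z².

Boundary: |R(x)|=1, x<0.
x=-1.37: |R|=0.5591
R=1: x+99/200x²=0 ⇒ x=−200/99=-2.0202; min R=1−1/(4·99/200)=0.4949>−1
Confirm numerically:
  x=-1.765: |R|=0.77704 <1
  x=-1.363: |R|=0.55660 <1
  x=-0.911: |R|=0.49981 <1
  x=-0.856: |R|=0.50670 <1
  x=-2.511: |R|=1.61003 >1
  x=-2.210: |R|=1.20763 >1
Interval (-2.0202, 0).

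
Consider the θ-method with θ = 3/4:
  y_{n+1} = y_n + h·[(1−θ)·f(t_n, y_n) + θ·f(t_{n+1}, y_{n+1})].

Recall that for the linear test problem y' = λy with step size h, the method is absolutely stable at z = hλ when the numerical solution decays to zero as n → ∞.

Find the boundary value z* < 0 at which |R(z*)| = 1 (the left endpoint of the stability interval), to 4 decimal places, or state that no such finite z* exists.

unbounded; (−∞, 0).

On y'=λy, z=hλ:
  y_{n+1} = y_n + z·[1/4·y_n + 3/4·y_{n+1}] ⇒ (1 − 3/4z)y_{n+1} = (1 + 1/4z)y_n
  Hence R(z) = (1 + 1/4z)/(1 − 3/4z).

Boundary: |R(x)|=1, x<0.
x=-1.23: |R|=0.3602
x=-2: |R|=0.2000
x=-10: |R|=0.1765
x=-100: |R|=0.3158
θ=3/4≥1/2 ⇒ |1+1/4x|<|1−3/4x| ∀x<0 ⇒ stable on all of ℝ⁻.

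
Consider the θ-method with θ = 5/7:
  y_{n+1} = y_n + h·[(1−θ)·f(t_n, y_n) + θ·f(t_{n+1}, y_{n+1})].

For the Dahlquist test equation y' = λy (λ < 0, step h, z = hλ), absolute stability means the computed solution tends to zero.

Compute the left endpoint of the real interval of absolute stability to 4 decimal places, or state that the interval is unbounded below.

interval (−∞, 0).

Set f=λy, z=hλ:
  y_{n+1} = y_n + z·[2/7·y_n + 5/7·y_{n+1}] ⇒ (1 − 5/7z)y_{n+1} = (1 + 2/7z)y_n
  ⇒ R(z) = (1 + 2/7z)/(1 − 5/7z).

Solve |R(x)|<1 on ℝ⁻.
x=-0.83: |R|=0.4789
x=-2: |R|=0.1765
x=-10: |R|=0.2281
x=-100: |R|=0.3807
θ=5/7≥1/2 ⇒ |1+2/7x|<|1−5/7x| ∀x<0 ⇒ unbounded interval.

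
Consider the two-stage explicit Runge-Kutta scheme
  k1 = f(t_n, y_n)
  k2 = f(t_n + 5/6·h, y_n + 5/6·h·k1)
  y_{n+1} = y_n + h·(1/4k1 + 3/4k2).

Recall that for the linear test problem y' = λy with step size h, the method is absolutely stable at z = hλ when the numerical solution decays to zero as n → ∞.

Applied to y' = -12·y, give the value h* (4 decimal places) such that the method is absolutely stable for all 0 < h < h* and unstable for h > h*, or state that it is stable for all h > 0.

(-1.6000,0); λ=-12 ⇒ h* = (8/5)/12 = 0.1333.

With y'=λy (z=hλ):
  k1=λy_n ⇒ h·k1=z·y_n;  k2=λ(1+5/6z)y_n ⇒ h·k2=z(1+5/6z)y_n
  y_{n+1}/y_n = 1 + 1/4z + 3/4z(1+5/6z) = 1 + z + 5/8z²
  R(z) = 1 + z + 5/8z².

Find x<0 with |R(x)|<1.
x=-0.61: |R|=0.6226
R=1: x+5/8x²=0 ⇒ x=−8/5=-1.6000; min R=1−1/(4·5/8)=0.6000>−1
Confirm numerically:
  x=-1.515: |R|=0.91952 <1
  x=-1.180: |R|=0.69025 <1
  x=-0.916: |R|=0.60841 <1
  x=-2.197: |R|=1.81976 >1
  x=-2.104: |R|=1.66276 >1
  x=-2.086: |R|=1.63362 >1
Stable set (-1.6000, 0).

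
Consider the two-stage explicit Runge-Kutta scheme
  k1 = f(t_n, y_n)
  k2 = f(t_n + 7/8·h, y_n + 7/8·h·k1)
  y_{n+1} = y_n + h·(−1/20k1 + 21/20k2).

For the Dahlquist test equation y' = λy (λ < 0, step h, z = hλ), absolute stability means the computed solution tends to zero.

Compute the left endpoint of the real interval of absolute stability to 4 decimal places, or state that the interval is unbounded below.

left endpoint -1.0884.

With y'=λy (z=hλ):
  k1=λy_n ⇒ h·k1=z·y_n;  k2=λ(1+7/8z)y_n ⇒ h·k2=z(1+7/8z)y_n
  y_{n+1}/y_n = 1 − 1/20z + 21/20z(1+7/8z) = 1 + z + 147/160z²
  ⇒ R(z) = 1 + z + 147/160z².

Find x<0 with |R(x)|<1.
x=-1.72: |R|=1.9980
R=1: x+147/160x²=0 ⇒ x=−160/147=-1.0884; min R=1−1/(4·147/160)=0.7279>−1
Confirm numerically:
  x=-1.035: |R|=0.94919 <1
  x=-0.788: |R|=0.78249 <1
  x=-0.546: |R|=0.72789 <1
  x=-1.518: |R|=1.59910 >1
  x=-1.288: |R|=1.23615 >1
Interval (-1.0884, 0).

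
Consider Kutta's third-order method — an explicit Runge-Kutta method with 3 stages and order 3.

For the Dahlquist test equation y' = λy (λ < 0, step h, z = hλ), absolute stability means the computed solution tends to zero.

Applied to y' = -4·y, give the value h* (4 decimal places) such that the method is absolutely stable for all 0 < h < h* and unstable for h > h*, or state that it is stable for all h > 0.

With y'=λy (z=hλ):
  order 3, 3-stage ⇒ R(z)=1+z+z^2/2+z^3/6
  (e.g. R(-1.14)=0.26288, |R|=0.26288)

Need |R(x)|<1, x<0.
x=-1.14: |R|=0.2629
|R(-1.99)|=0.3234 |R(-0.9)|=0.3835 |R(-0.76)|=0.4556
Bisect:
  x_lo=-3.0079 |R|=2.0198  x_hi=-0.1026 |R|=0.9025
  mid=-1.55524 |R|=0.02718 →hi
  mid=-2.28157 |R|=0.65827 →hi
  mid=-2.64474 |R|=1.23059 →lo
  mid=-2.46316 |R|=0.92031 →hi
  mid=-2.55395 |R|=1.06904 →lo
  mid=-2.50855 |R|=0.99312 →hi
  mid=-2.53125 |R|=1.03069 →lo
  mid=-2.51990 |R|=1.01180 →lo
  ...
  [-2.51281,-2.51263] ⇒ x*=-2.5127
So |R|<1 on (-2.5127, 0).

(-2.5127,0); λ=-4 ⇒ h* = 0.6282.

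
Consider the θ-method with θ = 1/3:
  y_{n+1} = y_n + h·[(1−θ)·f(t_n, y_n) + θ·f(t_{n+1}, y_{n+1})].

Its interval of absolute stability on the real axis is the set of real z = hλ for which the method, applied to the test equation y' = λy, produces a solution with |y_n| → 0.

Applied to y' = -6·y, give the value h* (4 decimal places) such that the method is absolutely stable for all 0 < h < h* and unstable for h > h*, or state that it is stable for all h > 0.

(-6.0000,0); λ=-6 ⇒ h* = (6)/6 = 1.0000.

On y'=λy, z=hλ:
  y_{n+1} = y_n + z·[2/3·y_n + 1/3·y_{n+1}] ⇒ (1 − 1/3z)y_{n+1} = (1 + 2/3z)y_n
  ⇒ R(z) = (1 + 2/3z)/(1 − 1/3z).

Solve |R(x)|<1 on ℝ⁻.
x=-1.58: |R|=0.0349
R=−1: 1+2/3x = −1+1/3x ⇒ -1/3x=2 ⇒ x=2/(-1/3)=-6.0000
Confirm numerically:
  x=-5.262: |R|=0.91068 <1
  x=-5.036: |R|=0.88004 <1
  x=-2.495: |R|=0.36215 <1
  x=-6.173: |R|=1.01886 >1
  x=-6.111: |R|=1.01218 >1
Interval (-6.0000, 0).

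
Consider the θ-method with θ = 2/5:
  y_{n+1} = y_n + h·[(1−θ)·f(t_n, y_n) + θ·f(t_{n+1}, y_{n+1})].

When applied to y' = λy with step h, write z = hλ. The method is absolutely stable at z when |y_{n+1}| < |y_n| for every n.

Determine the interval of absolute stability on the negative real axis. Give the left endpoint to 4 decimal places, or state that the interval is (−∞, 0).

On y'=λy, z=hλ:
  y_{n+1} = y_n + z·[3/5·y_n + 2/5·y_{n+1}] ⇒ (1 − 2/5z)y_{n+1} = (1 + 3/5z)y_n
  R(z) = (1 + 3/5z)/(1 − 2/5z).

Boundary: |R(x)|=1, x<0.
x=-0.63: |R|=0.4968
R=−1: 1+3/5x = −1+2/5x ⇒ -1/5x=2 ⇒ x=2/(-1/5)=-10.0000
Confirm numerically:
  x=-9.277: |R|=0.96930 <1
  x=-8.293: |R|=0.92092 <1
  x=-6.581: |R|=0.81175 <1
  x=-6.246: |R|=0.78539 <1
  x=-10.570: |R|=1.02181 >1
  x=-10.475: |R|=1.01830 >1
  x=-10.200: |R|=1.00787 >1
Interval (-10.0000, 0).

z∈(-10.0000,0).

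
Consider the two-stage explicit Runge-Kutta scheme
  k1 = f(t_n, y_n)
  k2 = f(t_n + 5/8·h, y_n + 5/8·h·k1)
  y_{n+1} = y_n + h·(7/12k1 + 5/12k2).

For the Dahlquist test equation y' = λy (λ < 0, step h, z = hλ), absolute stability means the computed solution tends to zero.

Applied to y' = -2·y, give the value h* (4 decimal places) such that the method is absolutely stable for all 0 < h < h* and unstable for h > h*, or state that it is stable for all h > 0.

Test eqn y'=λy, z=hλ:
  k1=λy_n ⇒ h·k1=z·y_n;  k2=λ(1+5/8z)y_n ⇒ h·k2=z(1+5/8z)y_n
  y_{n+1}/y_n = 1 + 7/12z + 5/12z(1+5/8z) = 1 + z + 25/96z²
  R(z) = 1 + z + 25/96z².

Boundary: |R(x)|=1, x<0.
x=-1.2: |R|=0.1750
R=1: x+25/96x²=0 ⇒ x=−96/25=-3.8400; min R=1−1/(4·25/96)=0.0400>−1
Confirm numerically:
  x=-3.580: |R|=0.75760 <1
  x=-3.439: |R|=0.64088 <1
  x=-3.243: |R|=0.49581 <1
  x=-3.094: |R|=0.39893 <1
  x=-4.421: |R|=1.66891 >1
  x=-4.365: |R|=1.59678 >1
  x=-4.284: |R|=1.49534 >1
Interval (-3.8400, 0).

(-3.8400,0); λ=-2 ⇒ h* = (96/25)/2 = 1.9200.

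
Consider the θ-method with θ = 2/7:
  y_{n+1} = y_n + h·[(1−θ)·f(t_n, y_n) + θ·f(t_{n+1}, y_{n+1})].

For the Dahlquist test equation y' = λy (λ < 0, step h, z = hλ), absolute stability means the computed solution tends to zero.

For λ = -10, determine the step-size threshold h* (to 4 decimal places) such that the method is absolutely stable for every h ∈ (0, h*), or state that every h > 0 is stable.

Set f=λy, z=hλ:
  y_{n+1} = y_n + z·[5/7·y_n + 2/7·y_{n+1}] ⇒ (1 − 2/7z)y_{n+1} = (1 + 5/7z)y_n
  Hence R(z) = (1 + 5/7z)/(1 − 2/7z).

Solve |R(x)|<1 on ℝ⁻.
x=-1.37: |R|=0.0154
R=−1: 1+5/7x = −1+2/7x ⇒ -3/7x=2 ⇒ x=2/(-3/7)=-4.6667
Confirm numerically:
  x=-4.465: |R|=0.96202 <1
  x=-3.152: |R|=0.65845 <1
  x=-2.871: |R|=0.57722 <1
  x=-5.247: |R|=1.09952 >1
  x=-5.122: |R|=1.07922 >1
  x=-4.751: |R|=1.01533 >1
Interval (-4.6667, 0).

(-4.6667,0); λ=-10 ⇒ h* = (14/3)/10 = 0.4667.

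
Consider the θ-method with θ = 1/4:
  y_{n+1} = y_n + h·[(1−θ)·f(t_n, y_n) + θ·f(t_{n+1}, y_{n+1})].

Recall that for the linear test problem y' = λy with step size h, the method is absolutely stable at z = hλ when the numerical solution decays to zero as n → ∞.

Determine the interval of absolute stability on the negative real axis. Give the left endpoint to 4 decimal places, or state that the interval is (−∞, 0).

(-4.0000, 0).

With y'=λy (z=hλ):
  y_{n+1} = y_n + z·[3/4·y_n + 1/4·y_{n+1}] ⇒ (1 − 1/4z)y_{n+1} = (1 + 3/4z)y_n
  Hence R(z) = (1 + 3/4z)/(1 − 1/4z).

Need |R(x)|<1, x<0.
x=-1: |R|=0.2000
R=−1: 1+3/4x = −1+1/4x ⇒ -1/2x=2 ⇒ x=2/(-1/2)=-4.0000
Confirm numerically:
  x=-3.704: |R|=0.92316 <1
  x=-3.277: |R|=0.80129 <1
  x=-1.627: |R|=0.15657 <1
  x=-4.567: |R|=1.13237 >1
  x=-4.357: |R|=1.08544 >1
  x=-4.182: |R|=1.04449 >1
Stable set (-4.0000, 0).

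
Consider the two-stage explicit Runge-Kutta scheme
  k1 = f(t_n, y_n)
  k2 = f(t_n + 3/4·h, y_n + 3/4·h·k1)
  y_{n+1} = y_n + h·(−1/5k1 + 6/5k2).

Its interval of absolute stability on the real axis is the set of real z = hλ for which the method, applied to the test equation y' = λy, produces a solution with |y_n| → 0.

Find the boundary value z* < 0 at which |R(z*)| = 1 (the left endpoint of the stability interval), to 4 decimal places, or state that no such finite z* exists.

On y'=λy, z=hλ:
  k1=λy_n ⇒ h·k1=z·y_n;  k2=λ(1+3/4z)y_n ⇒ h·k2=z(1+3/4z)y_n
  y_{n+1}/y_n = 1 − 1/5z + 6/5z(1+3/4z) = 1 + z + 9/10z²
  so R(z) = 1 + z + 9/10z².

Find x<0 with |R(x)|<1.
x=-0.54: |R|=0.7224
R=1: x+9/10x²=0 ⇒ x=−10/9=-1.1111; min R=1−1/(4·9/10)=0.7222>−1
Confirm numerically:
  x=-1.084: |R|=0.97355 <1
  x=-0.952: |R|=0.86367 <1
  x=-0.578: |R|=0.72268 <1
  x=-0.506: |R|=0.72443 <1
  x=-1.653: |R|=1.80617 >1
  x=-1.652: |R|=1.80419 >1
  x=-1.415: |R|=1.38700 >1
So |R|<1 on (-1.1111, 0).

z* = -1.1111.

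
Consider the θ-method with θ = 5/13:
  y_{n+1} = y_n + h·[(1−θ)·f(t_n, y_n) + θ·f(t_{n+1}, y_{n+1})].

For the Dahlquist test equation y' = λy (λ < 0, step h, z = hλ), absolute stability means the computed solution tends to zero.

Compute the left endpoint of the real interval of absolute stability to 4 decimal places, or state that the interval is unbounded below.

z* = -8.6667.

On y'=λy, z=hλ:
  y_{n+1} = y_n + z·[8/13·y_n + 5/13·y_{n+1}] ⇒ (1 − 5/13z)y_{n+1} = (1 + 8/13z)y_n
  R(z) = (1 + 8/13z)/(1 − 5/13z).

Need |R(x)|<1, x<0.
x=-1.54: |R|=0.0329
R=−1: 1+8/13x = −1+5/13x ⇒ -3/13x=2 ⇒ x=2/(-3/13)=-8.6667
Confirm numerically:
  x=-8.089: |R|=0.96757 <1
  x=-4.867: |R|=0.69468 <1
  x=-3.529: |R|=0.49705 <1
  x=-9.222: |R|=1.02818 >1
  x=-9.144: |R|=1.02439 >1
So |R|<1 on (-8.6667, 0).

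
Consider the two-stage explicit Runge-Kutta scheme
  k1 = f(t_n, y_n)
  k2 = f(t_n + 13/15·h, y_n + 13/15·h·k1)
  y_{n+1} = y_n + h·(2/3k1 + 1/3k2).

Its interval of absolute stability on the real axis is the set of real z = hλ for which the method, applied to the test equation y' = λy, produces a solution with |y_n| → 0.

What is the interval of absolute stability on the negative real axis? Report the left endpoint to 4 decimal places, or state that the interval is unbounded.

Test eqn y'=λy, z=hλ:
  k1=λy_n ⇒ h·k1=z·y_n;  k2=λ(1+13/15z)y_n ⇒ h·k2=z(1+13/15z)y_n
  y_{n+1}/y_n = 1 + 2/3z + 1/3z(1+13/15z) = 1 + z + 13/45z²
  Hence R(z) = 1 + z + 13/45z².

Need |R(x)|<1, x<0.
x=-0.53: |R|=0.5511
R=1: x+13/45x²=0 ⇒ x=−45/13=-3.4615; min R=1−1/(4·13/45)=0.1346>−1
Confirm numerically:
  x=-2.726: |R|=0.42076 <1
  x=-1.477: |R|=0.15322 <1
  x=-1.385: |R|=0.16915 <1
  x=-3.863: |R|=1.44802 >1
  x=-3.604: |R|=1.14832 >1
Stable set (-3.4615, 0).

(-3.4615, 0).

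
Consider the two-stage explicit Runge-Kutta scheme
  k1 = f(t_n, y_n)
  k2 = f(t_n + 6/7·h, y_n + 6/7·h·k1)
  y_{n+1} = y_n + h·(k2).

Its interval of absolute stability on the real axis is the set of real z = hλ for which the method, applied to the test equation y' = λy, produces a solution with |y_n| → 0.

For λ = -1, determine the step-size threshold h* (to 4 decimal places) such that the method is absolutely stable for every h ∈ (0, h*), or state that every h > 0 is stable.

With y'=λy (z=hλ):
  k1=λy_n ⇒ h·k1=z·y_n;  k2=λ(1+6/7z)y_n ⇒ h·k2=z(1+6/7z)y_n
  y_{n+1}/y_n = 1 + z(1+6/7z) = 1 + z + 6/7z²
  R(z) = 1 + z + 6/7z².

Need |R(x)|<1, x<0.
x=-0.61: |R|=0.7089
R=1: x+6/7x²=0 ⇒ x=−7/6=-1.1667; min R=1−1/(4·6/7)=0.7083>−1
Confirm numerically:
  x=-1.135: |R|=0.96919 <1
  x=-0.919: |R|=0.80491 <1
  x=-0.628: |R|=0.71004 <1
  x=-1.605: |R|=1.60302 >1
  x=-1.408: |R|=1.29125 >1
So |R|<1 on (-1.1667, 0).

(-1.1667,0); λ=-1 ⇒ h* = (7/6)/1 = 1.1667.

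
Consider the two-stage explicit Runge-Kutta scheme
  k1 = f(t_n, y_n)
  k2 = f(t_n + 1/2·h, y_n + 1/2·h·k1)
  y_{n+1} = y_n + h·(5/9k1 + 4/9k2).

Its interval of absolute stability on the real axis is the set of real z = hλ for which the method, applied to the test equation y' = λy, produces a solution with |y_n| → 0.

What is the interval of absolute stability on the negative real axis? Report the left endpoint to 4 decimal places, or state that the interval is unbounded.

(-4.5000, 0).

Set f=λy, z=hλ:
  k1=λy_n ⇒ h·k1=z·y_n;  k2=λ(1+1/2z)y_n ⇒ h·k2=z(1+1/2z)y_n
  y_{n+1}/y_n = 1 + 5/9z + 4/9z(1+1/2z) = 1 + z + 2/9z²
  ⇒ R(z) = 1 + z + 2/9z².

Need |R(x)|<1, x<0.
x=-1.5: |R|=0.0000
R=1: x+2/9x²=0 ⇒ x=−9/2=-4.5000; min R=1−1/(4·2/9)=-0.1250>−1
Confirm numerically:
  x=-4.270: |R|=0.78176 <1
  x=-4.091: |R|=0.62817 <1
  x=-3.101: |R|=0.03593 <1
  x=-3.056: |R|=0.01936 <1
  x=-4.963: |R|=1.51064 >1
  x=-4.555: |R|=1.05567 >1
Interval (-4.5000, 0).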